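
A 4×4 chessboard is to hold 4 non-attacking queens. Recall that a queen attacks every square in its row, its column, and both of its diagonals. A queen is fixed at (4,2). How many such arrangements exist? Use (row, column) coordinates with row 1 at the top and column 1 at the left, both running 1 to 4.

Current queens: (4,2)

Branch on row 1: col 1 → 0; col 3 → 1; col 4 → 0.
Sum: 0 + 1 + 0 = 1.

1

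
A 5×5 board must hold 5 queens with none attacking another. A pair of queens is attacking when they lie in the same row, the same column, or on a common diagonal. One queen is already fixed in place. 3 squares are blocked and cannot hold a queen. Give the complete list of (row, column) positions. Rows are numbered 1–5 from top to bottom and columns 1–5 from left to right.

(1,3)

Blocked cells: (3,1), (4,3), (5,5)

(1,3) (2,5) (3,2) (4,4) (5,1)

Row 2: attacked by (1,3)→{2,3,4}. Safe: 1, 5. Place at column 5.
Row 3: attacked by (1,3)→{1,3,5}; (2,5)→{4,5}. Blocked: 1. Safe: 2. Place at column 2.
Row 4: attacked by (1,3)→{3}; (2,5)→{3,5}; (3,2)→{1,2,3}. Blocked: 3. Safe: 4. Place at column 4.
Row 5: attacked by (1,3)→{3}; (2,5)→{2,5}; (3,2)→{2,4}; (4,4)→{3,4,5}. Blocked: 5. Safe: 1. Place at column 1.
Columns [3, 5, 2, 4, 1], r−c [-2, -3, 1, 0, 4], r+c [4, 7, 5, 8, 6] are all distinct, so no two queens attack.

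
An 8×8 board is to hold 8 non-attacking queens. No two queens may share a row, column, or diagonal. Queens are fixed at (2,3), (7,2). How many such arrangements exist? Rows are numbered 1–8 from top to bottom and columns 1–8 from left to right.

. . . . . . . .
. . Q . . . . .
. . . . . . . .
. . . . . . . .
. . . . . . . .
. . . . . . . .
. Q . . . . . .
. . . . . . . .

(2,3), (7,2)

5

Branch on row 1: col 1 → 0; col 5 → 0; col 6 → 4; col 7 → 1.
Sum: 0 + 0 + 4 + 1 = 5.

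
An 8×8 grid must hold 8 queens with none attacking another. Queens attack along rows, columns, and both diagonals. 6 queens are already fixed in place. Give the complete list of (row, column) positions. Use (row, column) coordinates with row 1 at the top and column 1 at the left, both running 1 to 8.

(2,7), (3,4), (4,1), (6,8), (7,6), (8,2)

(1,5) (2,7) (3,4) (4,1) (5,3) (6,8) (7,6) (8,2)

Row 1: attacked by (2,7)→{6,7,8}; (3,4)→{2,4,6}; (4,1)→{1,4}; (6,8)→{3,8}; (7,6)→{6}; (8,2)→{2}. Safe: 5. Place at column 5.
Row 5: attacked by (1,5)→{1,5}; (2,7)→{4,7}; (3,4)→{2,4,6}; (4,1)→{1,2}; (6,8)→{7,8}; (7,6)→{4,6,8}; (8,2)→{2,5}. Safe: 3. Place at column 3.
Columns [5, 7, 4, 1, 3, 8, 6, 2], r−c [-4, -5, -1, 3, 2, -2, 1, 6], r+c [6, 9, 7, 5, 8, 14, 13, 10] are all distinct, so no two queens attack.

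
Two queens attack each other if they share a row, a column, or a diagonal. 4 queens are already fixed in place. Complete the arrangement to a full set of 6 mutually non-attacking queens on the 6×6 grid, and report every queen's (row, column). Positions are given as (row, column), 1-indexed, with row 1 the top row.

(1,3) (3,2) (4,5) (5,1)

(1,3) (2,6) (3,2) (4,5) (5,1) (6,4)

Row 2: attacked by (1,3)→{2,3,4}; (3,2)→{1,2,3}; (4,5)→{3,5}; (5,1)→{1,4}. Safe: 6. Place at column 6.
Row 6: attacked by (1,3)→{3}; (2,6)→{2,6}; (3,2)→{2,5}; (4,5)→{3,5}; (5,1)→{1,2}. Safe: 4. Place at column 4.
Columns [3, 6, 2, 5, 1, 4], r−c [-2, -4, 1, -1, 4, 2], r+c [4, 8, 5, 9, 6, 10] are all distinct, so no two queens attack.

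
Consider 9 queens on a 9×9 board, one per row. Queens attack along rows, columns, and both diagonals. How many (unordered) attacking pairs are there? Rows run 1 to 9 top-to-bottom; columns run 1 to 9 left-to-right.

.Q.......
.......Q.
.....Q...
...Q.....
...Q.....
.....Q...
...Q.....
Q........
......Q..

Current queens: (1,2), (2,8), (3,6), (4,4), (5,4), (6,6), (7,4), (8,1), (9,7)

8

Same column: (3,6)–(6,6) (column 6); (4,4)–(5,4) (column 4); (4,4)–(7,4) (column 4); (5,4)–(7,4) (column 4).
Same diagonal: (3,6)–(5,4) (|3−5| = |6−4| = 2); (3,6)–(8,1) (|3−8| = |6−1| = 5); (4,4)–(6,6) (|4−6| = |4−6| = 2); (5,4)–(8,1) (|5−8| = |4−1| = 3).
Total attacking pairs: 8.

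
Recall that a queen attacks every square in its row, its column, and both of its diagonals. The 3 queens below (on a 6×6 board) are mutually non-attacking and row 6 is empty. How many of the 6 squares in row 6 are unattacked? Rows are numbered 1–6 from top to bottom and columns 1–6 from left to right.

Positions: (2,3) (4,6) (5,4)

(2,3) attacks row 6 at column 3.
(4,6) attacks row 6 at column 6 and diagonals 4.
(5,4) attacks row 6 at column 4 and diagonals 3, 5.
Attacked columns: {3, 4, 5, 6}. Safe: {1, 2}.

2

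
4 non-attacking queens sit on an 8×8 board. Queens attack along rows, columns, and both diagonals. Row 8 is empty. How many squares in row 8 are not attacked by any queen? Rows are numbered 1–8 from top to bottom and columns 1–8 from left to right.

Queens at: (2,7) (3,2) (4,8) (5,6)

(2,7) attacks row 8 at column 7 and diagonals 1.
(3,2) attacks row 8 at column 2 and diagonals 7.
(4,8) attacks row 8 at column 8 and diagonals 4.
(5,6) attacks row 8 at column 6 and diagonals 3.
Attacked columns: {1, 2, 3, 4, 6, 7, 8}. Safe: {5}.

1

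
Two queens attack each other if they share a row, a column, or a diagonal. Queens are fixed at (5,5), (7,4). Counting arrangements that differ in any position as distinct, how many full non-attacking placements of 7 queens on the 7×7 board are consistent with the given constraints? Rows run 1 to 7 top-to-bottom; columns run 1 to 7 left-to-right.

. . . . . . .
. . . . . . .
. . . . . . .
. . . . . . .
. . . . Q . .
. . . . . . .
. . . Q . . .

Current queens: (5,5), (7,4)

2

Branch on row 1: col 2 → 0; col 3 → 1; col 6 → 0; col 7 → 1.
Sum: 0 + 1 + 0 + 1 = 2.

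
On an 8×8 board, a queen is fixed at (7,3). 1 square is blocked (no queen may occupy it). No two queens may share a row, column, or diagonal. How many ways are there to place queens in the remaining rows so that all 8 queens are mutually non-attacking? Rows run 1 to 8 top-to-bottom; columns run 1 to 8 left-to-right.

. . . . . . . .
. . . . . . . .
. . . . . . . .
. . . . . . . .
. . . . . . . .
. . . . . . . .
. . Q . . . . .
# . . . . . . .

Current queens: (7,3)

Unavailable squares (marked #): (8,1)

Branch on row 1: col 1 → 0; col 2 → 1; col 4 → 6; col 5 → 3; col 6 → 0; col 7 → 3; col 8 → 1.
Sum: 0 + 1 + 6 + 3 + 0 + 3 + 1 = 14.

14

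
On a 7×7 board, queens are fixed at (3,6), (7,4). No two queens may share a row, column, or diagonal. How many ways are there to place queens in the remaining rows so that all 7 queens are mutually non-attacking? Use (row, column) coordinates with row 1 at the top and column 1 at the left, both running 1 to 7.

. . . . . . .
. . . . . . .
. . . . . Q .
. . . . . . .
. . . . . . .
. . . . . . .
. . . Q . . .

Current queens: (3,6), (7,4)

2

Branch on row 1: col 1 → 0; col 2 → 0; col 3 → 1; col 5 → 0; col 7 → 1.
Sum: 0 + 0 + 1 + 0 + 1 = 2.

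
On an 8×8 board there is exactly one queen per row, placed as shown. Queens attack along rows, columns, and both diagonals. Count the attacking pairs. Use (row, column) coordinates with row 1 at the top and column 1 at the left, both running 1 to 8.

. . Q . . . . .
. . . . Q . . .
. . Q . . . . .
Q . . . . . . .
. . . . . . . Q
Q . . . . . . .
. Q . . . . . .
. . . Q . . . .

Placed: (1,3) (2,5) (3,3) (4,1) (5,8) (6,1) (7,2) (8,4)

Same column: (1,3)–(3,3) (column 3); (4,1)–(6,1) (column 1).
Same diagonal: (2,5)–(5,8) (|2−5| = |5−8| = 3); (2,5)–(6,1) (|2−6| = |5−1| = 4); (6,1)–(7,2) (|6−7| = |1−2| = 1).
Total attacking pairs: 5.

5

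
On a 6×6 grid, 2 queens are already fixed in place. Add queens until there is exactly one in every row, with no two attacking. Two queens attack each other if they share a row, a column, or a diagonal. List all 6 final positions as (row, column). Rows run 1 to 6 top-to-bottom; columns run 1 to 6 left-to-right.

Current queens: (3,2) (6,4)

(1,3) (2,6) (3,2) (4,5) (5,1) (6,4)

Row 1: attacked by (3,2)→{2,4}; (6,4)→{4}. Safe: 1, 3, 5, 6. Place at column 3.
Row 2: attacked by (1,3)→{2,3,4}; (3,2)→{1,2,3}; (6,4)→{4}. Safe: 5, 6. Place at column 6.
Row 4: attacked by (1,3)→{3,6}; (2,6)→{4,6}; (3,2)→{1,2,3}; (6,4)→{2,4,6}. Safe: 5. Place at column 5.
Row 5: attacked by (1,3)→{3}; (2,6)→{3,6}; (3,2)→{2,4}; (4,5)→{4,5,6}; (6,4)→{3,4,5}. Safe: 1. Place at column 1.
Columns [3, 6, 2, 5, 1, 4], r−c [-2, -4, 1, -1, 4, 2], r+c [4, 8, 5, 9, 6, 10] are all distinct, so no two queens attack.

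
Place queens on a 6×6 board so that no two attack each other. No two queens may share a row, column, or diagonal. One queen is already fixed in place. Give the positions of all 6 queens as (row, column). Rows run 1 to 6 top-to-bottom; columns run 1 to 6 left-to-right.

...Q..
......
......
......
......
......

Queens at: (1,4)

Row 2: attacked by (1,4)→{3,4,5}. Safe: 1, 2, 6. Place at column 1.
Row 3: attacked by (1,4)→{2,4,6}; (2,1)→{1,2}. Safe: 3, 5. Place at column 5.
Row 4: attacked by (1,4)→{1,4}; (2,1)→{1,3}; (3,5)→{4,5,6}. Safe: 2. Place at column 2.
Row 5: attacked by (1,4)→{4}; (2,1)→{1,4}; (3,5)→{3,5}; (4,2)→{1,2,3}. Safe: 6. Place at column 6.
Row 6: attacked by (1,4)→{4}; (2,1)→{1,5}; (3,5)→{2,5}; (4,2)→{2,4}; (5,6)→{5,6}. Safe: 3. Place at column 3.
Columns [4, 1, 5, 2, 6, 3], r−c [-3, 1, -2, 2, -1, 3], r+c [5, 3, 8, 6, 11, 9] are all distinct, so no two queens attack.

(1,4) (2,1) (3,5) (4,2) (5,6) (6,3)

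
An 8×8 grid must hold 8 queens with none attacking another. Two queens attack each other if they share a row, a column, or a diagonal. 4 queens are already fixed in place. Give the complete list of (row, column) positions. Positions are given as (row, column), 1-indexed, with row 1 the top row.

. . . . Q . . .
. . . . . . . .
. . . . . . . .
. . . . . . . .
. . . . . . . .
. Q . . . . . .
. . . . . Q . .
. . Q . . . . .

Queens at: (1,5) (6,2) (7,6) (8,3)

(1,5) (2,8) (3,4) (4,1) (5,7) (6,2) (7,6) (8,3)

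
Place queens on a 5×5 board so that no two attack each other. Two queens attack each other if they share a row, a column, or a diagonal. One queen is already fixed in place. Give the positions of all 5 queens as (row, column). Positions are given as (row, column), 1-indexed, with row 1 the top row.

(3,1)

(1,2) (2,4) (3,1) (4,3) (5,5)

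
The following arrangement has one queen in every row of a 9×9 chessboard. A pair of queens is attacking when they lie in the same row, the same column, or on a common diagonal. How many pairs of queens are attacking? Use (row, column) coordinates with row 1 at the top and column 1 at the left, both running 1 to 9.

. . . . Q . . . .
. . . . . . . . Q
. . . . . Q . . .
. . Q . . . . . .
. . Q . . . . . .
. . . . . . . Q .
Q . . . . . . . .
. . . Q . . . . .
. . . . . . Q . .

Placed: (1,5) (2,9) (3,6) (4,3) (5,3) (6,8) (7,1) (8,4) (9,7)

Same column: (4,3)–(5,3) (column 3).
Same diagonal: (5,3)–(7,1) (|5−7| = |3−1| = 2); (5,3)–(9,7) (|5−9| = |3−7| = 4).
Total attacking pairs: 3.

3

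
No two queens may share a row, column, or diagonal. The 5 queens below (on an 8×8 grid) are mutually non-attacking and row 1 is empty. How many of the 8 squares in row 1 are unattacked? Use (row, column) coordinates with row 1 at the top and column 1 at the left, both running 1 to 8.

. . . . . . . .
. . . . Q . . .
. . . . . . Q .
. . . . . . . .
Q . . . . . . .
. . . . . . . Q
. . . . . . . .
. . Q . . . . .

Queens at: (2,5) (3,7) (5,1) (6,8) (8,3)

(2,5) attacks row 1 at column 5 and diagonals 4, 6.
(3,7) attacks row 1 at column 7 and diagonals 5.
(5,1) attacks row 1 at column 1 and diagonals 5.
(6,8) attacks row 1 at column 8 and diagonals 3.
(8,3) attacks row 1 at column 3.
Attacked columns: {1, 3, 4, 5, 6, 7, 8}. Safe: {2}.

1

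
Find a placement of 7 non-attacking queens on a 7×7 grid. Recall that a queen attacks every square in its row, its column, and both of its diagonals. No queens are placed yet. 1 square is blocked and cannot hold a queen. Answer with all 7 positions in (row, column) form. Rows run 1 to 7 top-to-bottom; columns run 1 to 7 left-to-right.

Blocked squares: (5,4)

(1,6) (2,4) (3,7) (4,1) (5,3) (6,5) (7,2)

Row 1: Safe: 1, 2, 3, 4, 5, 6, 7. Place at column 6.
Row 2: attacked by (1,6)→{5,6,7}. Safe: 1, 2, 3, 4. Place at column 4.
Row 3: attacked by (1,6)→{4,6}; (2,4)→{3,4,5}. Safe: 1, 2, 7. Place at column 7.
Row 4: attacked by (1,6)→{3,6}; (2,4)→{2,4,6}; (3,7)→{6,7}. Safe: 1, 5. Place at column 1.
Row 5: attacked by (1,6)→{2,6}; (2,4)→{1,4,7}; (3,7)→{5,7}; (4,1)→{1,2}. Blocked: 4. Safe: 3. Place at column 3.
Row 6: attacked by (1,6)→{1,6}; (2,4)→{4}; (3,7)→{4,7}; (4,1)→{1,3}; (5,3)→{2,3,4}. Safe: 5. Place at column 5.
Row 7: attacked by (1,6)→{6}; (2,4)→{4}; (3,7)→{3,7}; (4,1)→{1,4}; (5,3)→{1,3,5}; (6,5)→{4,5,6}. Safe: 2. Place at column 2.
Columns [6, 4, 7, 1, 3, 5, 2], r−c [-5, -2, -4, 3, 2, 1, 5], r+c [7, 6, 10, 5, 8, 11, 9] are all distinct, so no two queens attack.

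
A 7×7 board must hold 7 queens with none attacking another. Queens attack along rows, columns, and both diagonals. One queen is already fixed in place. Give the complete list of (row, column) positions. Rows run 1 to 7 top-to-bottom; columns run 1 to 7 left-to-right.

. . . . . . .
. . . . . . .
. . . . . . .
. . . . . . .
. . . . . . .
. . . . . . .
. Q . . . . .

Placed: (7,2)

Row 1: attacked by (7,2)→{2}. Safe: 1, 3, 4, 5, 6, 7. Place at column 6.
Row 2: attacked by (1,6)→{5,6,7}; (7,2)→{2,7}. Safe: 1, 3, 4. Place at column 4.
Row 3: attacked by (1,6)→{4,6}; (2,4)→{3,4,5}; (7,2)→{2,6}. Safe: 1, 7. Place at column 7.
Row 4: attacked by (1,6)→{3,6}; (2,4)→{2,4,6}; (3,7)→{6,7}; (7,2)→{2,5}. Safe: 1. Place at column 1.
Row 5: attacked by (1,6)→{2,6}; (2,4)→{1,4,7}; (3,7)→{5,7}; (4,1)→{1,2}; (7,2)→{2,4}. Safe: 3. Place at column 3.
Row 6: attacked by (1,6)→{1,6}; (2,4)→{4}; (3,7)→{4,7}; (4,1)→{1,3}; (5,3)→{2,3,4}; (7,2)→{1,2,3}. Safe: 5. Place at column 5.
Columns [6, 4, 7, 1, 3, 5, 2], r−c [-5, -2, -4, 3, 2, 1, 5], r+c [7, 6, 10, 5, 8, 11, 9] are all distinct, so no two queens attack.

(1,6) (2,4) (3,7) (4,1) (5,3) (6,5) (7,2)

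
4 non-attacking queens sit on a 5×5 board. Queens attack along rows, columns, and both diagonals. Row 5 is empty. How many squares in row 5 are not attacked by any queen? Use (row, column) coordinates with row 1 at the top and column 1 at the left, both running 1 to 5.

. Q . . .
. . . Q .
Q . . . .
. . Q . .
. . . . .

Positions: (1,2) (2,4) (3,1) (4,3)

(1,2) attacks row 5 at column 2.
(2,4) attacks row 5 at column 4 and diagonals 1.
(3,1) attacks row 5 at column 1 and diagonals 3.
(4,3) attacks row 5 at column 3 and diagonals 2, 4.
Attacked columns: {1, 2, 3, 4}. Safe: {5}.

1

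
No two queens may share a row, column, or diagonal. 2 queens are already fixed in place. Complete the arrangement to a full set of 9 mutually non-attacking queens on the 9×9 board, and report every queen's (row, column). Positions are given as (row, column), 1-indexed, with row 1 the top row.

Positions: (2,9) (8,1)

(1,5) (2,9) (3,4) (4,6) (5,8) (6,2) (7,7) (8,1) (9,3)

Row 1: attacked by (2,9)→{8,9}; (8,1)→{1,8}. Safe: 2, 3, 4, 5, 6, 7. Place at column 5.
Row 3: attacked by (1,5)→{3,5,7}; (2,9)→{8,9}; (8,1)→{1,6}. Safe: 2, 4. Place at column 4.
Row 4: attacked by (1,5)→{2,5,8}; (2,9)→{7,9}; (3,4)→{3,4,5}; (8,1)→{1,5}. Safe: 6. Place at column 6.
Row 5: attacked by (1,5)→{1,5,9}; (2,9)→{6,9}; (3,4)→{2,4,6}; (4,6)→{5,6,7}; (8,1)→{1,4}. Safe: 3, 8. Place at column 8.
Row 6: attacked by (1,5)→{5}; (2,9)→{5,9}; (3,4)→{1,4,7}; (4,6)→{4,6,8}; (5,8)→{7,8,9}; (8,1)→{1,3}. Safe: 2. Place at column 2.
Row 7: attacked by (1,5)→{5}; (2,9)→{4,9}; (3,4)→{4,8}; (4,6)→{3,6,9}; (5,8)→{6,8}; (6,2)→{1,2,3}; (8,1)→{1,2}. Safe: 7. Place at column 7.
Row 9: attacked by (1,5)→{5}; (2,9)→{2,9}; (3,4)→{4}; (4,6)→{1,6}; (5,8)→{4,8}; (6,2)→{2,5}; (7,7)→{5,7,9}; (8,1)→{1,2}. Safe: 3. Place at column 3.
Columns [5, 9, 4, 6, 8, 2, 7, 1, 3], r−c [-4, -7, -1, -2, -3, 4, 0, 7, 6], r+c [6, 11, 7, 10, 13, 8, 14, 9, 12] are all distinct, so no two queens attack.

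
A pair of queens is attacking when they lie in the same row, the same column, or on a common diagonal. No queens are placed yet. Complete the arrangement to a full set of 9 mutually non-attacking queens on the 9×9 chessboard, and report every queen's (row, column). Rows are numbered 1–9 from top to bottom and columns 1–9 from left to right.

(1,4) (2,7) (3,1) (4,8) (5,5) (6,2) (7,9) (8,3) (9,6)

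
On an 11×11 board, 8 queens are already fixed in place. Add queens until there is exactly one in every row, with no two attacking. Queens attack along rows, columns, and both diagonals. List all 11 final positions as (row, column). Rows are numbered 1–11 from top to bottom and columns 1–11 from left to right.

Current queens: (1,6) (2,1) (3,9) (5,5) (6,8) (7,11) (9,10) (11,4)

Row 4: attacked by (1,6)→{3,6,9}; (2,1)→{1,3}; (3,9)→{8,9,10}; (5,5)→{4,5,6}; (6,8)→{6,8,10}; (7,11)→{8,11}; (9,10)→{5,10}; (11,4)→{4,11}. Safe: 2, 7. Place at column 2.
Row 8: attacked by (1,6)→{6}; (2,1)→{1,7}; (3,9)→{4,9}; (4,2)→{2,6}; (5,5)→{2,5,8}; (6,8)→{6,8,10}; (7,11)→{10,11}; (9,10)→{9,10,11}; (11,4)→{1,4,7}. Safe: 3. Place at column 3.
Row 10: attacked by (1,6)→{6}; (2,1)→{1,9}; (3,9)→{2,9}; (4,2)→{2,8}; (5,5)→{5,10}; (6,8)→{4,8}; (7,11)→{8,11}; (8,3)→{1,3,5}; (9,10)→{9,10,11}; (11,4)→{3,4,5}. Safe: 7. Place at column 7.
Columns [6, 1, 9, 2, 5, 8, 11, 3, 10, 7, 4], r−c [-5, 1, -6, 2, 0, -2, -4, 5, -1, 3, 7], r+c [7, 3, 12, 6, 10, 14, 18, 11, 19, 17, 15] are all distinct, so no two queens attack.

(1,6) (2,1) (3,9) (4,2) (5,5) (6,8) (7,11) (8,3) (9,10) (10,7) (11,4)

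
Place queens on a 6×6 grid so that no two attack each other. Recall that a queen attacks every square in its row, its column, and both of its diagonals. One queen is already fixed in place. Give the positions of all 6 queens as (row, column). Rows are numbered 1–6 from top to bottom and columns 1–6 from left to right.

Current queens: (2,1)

(1,4) (2,1) (3,5) (4,2) (5,6) (6,3)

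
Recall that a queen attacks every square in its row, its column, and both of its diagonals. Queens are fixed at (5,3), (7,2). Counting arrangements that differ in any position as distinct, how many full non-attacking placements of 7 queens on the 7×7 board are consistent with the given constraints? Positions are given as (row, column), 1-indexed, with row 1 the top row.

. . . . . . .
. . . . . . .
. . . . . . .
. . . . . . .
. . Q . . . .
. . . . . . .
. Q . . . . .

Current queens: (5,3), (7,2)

Branch on row 1: col 1 → 0; col 4 → 0; col 5 → 1; col 6 → 1.
Sum: 0 + 0 + 1 + 1 = 2.

2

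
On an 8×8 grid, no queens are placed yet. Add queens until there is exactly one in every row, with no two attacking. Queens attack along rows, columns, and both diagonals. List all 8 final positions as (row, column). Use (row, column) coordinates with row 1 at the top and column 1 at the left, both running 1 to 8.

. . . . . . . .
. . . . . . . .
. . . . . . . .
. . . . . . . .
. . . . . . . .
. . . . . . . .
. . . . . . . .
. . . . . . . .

Row 1: Safe: 1, 2, 3, 4, 5, 6, 7, 8. Place at column 5.
Row 2: attacked by (1,5)→{4,5,6}. Safe: 1, 2, 3, 7, 8. Place at column 8.
Row 3: attacked by (1,5)→{3,5,7}; (2,8)→{7,8}. Safe: 1, 2, 4, 6. Place at column 4.
Row 4: attacked by (1,5)→{2,5,8}; (2,8)→{6,8}; (3,4)→{3,4,5}. Safe: 1, 7. Place at column 1.
Row 5: attacked by (1,5)→{1,5}; (2,8)→{5,8}; (3,4)→{2,4,6}; (4,1)→{1,2}. Safe: 3, 7. Place at column 3.
Row 6: attacked by (1,5)→{5}; (2,8)→{4,8}; (3,4)→{1,4,7}; (4,1)→{1,3}; (5,3)→{2,3,4}. Safe: 6. Place at column 6.
Row 7: attacked by (1,5)→{5}; (2,8)→{3,8}; (3,4)→{4,8}; (4,1)→{1,4}; (5,3)→{1,3,5}; (6,6)→{5,6,7}. Safe: 2. Place at column 2.
Row 8: attacked by (1,5)→{5}; (2,8)→{2,8}; (3,4)→{4}; (4,1)→{1,5}; (5,3)→{3,6}; (6,6)→{4,6,8}; (7,2)→{1,2,3}. Safe: 7. Place at column 7.
Columns [5, 8, 4, 1, 3, 6, 2, 7], r−c [-4, -6, -1, 3, 2, 0, 5, 1], r+c [6, 10, 7, 5, 8, 12, 9, 15] are all distinct, so no two queens attack.

(1,5) (2,8) (3,4) (4,1) (5,3) (6,6) (7,2) (8,7)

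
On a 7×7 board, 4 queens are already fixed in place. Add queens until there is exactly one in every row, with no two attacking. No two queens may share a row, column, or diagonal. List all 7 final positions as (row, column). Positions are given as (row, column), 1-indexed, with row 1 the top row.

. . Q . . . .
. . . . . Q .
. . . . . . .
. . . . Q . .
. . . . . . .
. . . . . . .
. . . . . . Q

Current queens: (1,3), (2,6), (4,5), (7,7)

(1,3) (2,6) (3,2) (4,5) (5,1) (6,4) (7,7)

Row 3: attacked by (1,3)→{1,3,5}; (2,6)→{5,6,7}; (4,5)→{4,5,6}; (7,7)→{3,7}. Safe: 2. Place at column 2.
Row 5: attacked by (1,3)→{3,7}; (2,6)→{3,6}; (3,2)→{2,4}; (4,5)→{4,5,6}; (7,7)→{5,7}. Safe: 1. Place at column 1.
Row 6: attacked by (1,3)→{3}; (2,6)→{2,6}; (3,2)→{2,5}; (4,5)→{3,5,7}; (5,1)→{1,2}; (7,7)→{6,7}. Safe: 4. Place at column 4.
Columns [3, 6, 2, 5, 1, 4, 7], r−c [-2, -4, 1, -1, 4, 2, 0], r+c [4, 8, 5, 9, 6, 10, 14] are all distinct, so no two queens attack.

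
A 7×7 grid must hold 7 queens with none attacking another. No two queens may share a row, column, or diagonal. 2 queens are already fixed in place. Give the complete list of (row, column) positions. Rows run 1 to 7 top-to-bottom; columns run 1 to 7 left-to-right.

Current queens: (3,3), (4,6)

Row 1: attacked by (3,3)→{1,3,5}; (4,6)→{3,6}. Safe: 2, 4, 7. Place at column 4.
Row 2: attacked by (1,4)→{3,4,5}; (3,3)→{2,3,4}; (4,6)→{4,6}. Safe: 1, 7. Place at column 7.
Row 5: attacked by (1,4)→{4}; (2,7)→{4,7}; (3,3)→{1,3,5}; (4,6)→{5,6,7}. Safe: 2. Place at column 2.
Row 6: attacked by (1,4)→{4}; (2,7)→{3,7}; (3,3)→{3,6}; (4,6)→{4,6}; (5,2)→{1,2,3}. Safe: 5. Place at column 5.
Row 7: attacked by (1,4)→{4}; (2,7)→{2,7}; (3,3)→{3,7}; (4,6)→{3,6}; (5,2)→{2,4}; (6,5)→{4,5,6}. Safe: 1. Place at column 1.
Columns [4, 7, 3, 6, 2, 5, 1], r−c [-3, -5, 0, -2, 3, 1, 6], r+c [5, 9, 6, 10, 7, 11, 8] are all distinct, so no two queens attack.

(1,4) (2,7) (3,3) (4,6) (5,2) (6,5) (7,1)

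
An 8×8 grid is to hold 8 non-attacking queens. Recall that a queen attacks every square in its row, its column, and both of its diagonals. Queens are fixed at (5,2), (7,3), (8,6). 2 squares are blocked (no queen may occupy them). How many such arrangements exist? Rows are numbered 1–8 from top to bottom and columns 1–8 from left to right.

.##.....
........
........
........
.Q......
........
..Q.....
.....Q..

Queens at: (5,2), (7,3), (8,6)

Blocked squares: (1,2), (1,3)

2

Branch on row 1: col 1 → 0; col 4 → 1; col 5 → 1; col 7 → 0; col 8 → 0.
Sum: 0 + 1 + 1 + 0 + 0 = 2.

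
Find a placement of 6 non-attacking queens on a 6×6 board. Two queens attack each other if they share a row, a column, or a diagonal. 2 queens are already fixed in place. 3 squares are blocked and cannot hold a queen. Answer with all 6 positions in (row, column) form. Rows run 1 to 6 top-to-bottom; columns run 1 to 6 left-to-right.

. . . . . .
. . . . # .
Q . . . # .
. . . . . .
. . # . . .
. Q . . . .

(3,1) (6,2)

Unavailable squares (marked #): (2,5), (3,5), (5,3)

Row 1: attacked by (3,1)→{1,3}; (6,2)→{2}. Safe: 4, 5, 6. Place at column 5.
Row 2: attacked by (1,5)→{4,5,6}; (3,1)→{1,2}; (6,2)→{2,6}. Blocked: 5. Safe: 3. Place at column 3.
Row 4: attacked by (1,5)→{2,5}; (2,3)→{1,3,5}; (3,1)→{1,2}; (6,2)→{2,4}. Safe: 6. Place at column 6.
Row 5: attacked by (1,5)→{1,5}; (2,3)→{3,6}; (3,1)→{1,3}; (4,6)→{5,6}; (6,2)→{1,2,3}. Blocked: 3. Safe: 4. Place at column 4.
Columns [5, 3, 1, 6, 4, 2], r−c [-4, -1, 2, -2, 1, 4], r+c [6, 5, 4, 10, 9, 8] are all distinct, so no two queens attack.

(1,5) (2,3) (3,1) (4,6) (5,4) (6,2)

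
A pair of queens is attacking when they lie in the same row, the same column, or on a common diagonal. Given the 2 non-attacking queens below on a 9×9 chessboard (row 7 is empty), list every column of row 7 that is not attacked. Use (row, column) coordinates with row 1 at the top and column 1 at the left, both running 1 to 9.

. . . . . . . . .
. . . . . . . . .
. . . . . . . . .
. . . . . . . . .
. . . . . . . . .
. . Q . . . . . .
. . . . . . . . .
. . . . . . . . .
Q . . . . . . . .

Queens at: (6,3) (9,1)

columns 5, 6, 7, 8, 9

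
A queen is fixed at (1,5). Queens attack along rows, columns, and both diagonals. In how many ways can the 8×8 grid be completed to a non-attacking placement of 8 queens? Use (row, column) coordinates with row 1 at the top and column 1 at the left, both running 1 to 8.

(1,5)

Branch on row 2: col 1 → 3; col 2 → 4; col 3 → 3; col 7 → 6; col 8 → 2.
Sum: 3 + 4 + 3 + 6 + 2 = 18.

18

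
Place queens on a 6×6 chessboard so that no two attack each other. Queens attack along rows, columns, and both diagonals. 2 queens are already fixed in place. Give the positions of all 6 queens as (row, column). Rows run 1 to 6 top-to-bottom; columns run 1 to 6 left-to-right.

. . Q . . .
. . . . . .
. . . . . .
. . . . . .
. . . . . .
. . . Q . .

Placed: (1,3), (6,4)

Row 2: attacked by (1,3)→{2,3,4}; (6,4)→{4}. Safe: 1, 5, 6. Place at column 6.
Row 3: attacked by (1,3)→{1,3,5}; (2,6)→{5,6}; (6,4)→{1,4}. Safe: 2. Place at column 2.
Row 4: attacked by (1,3)→{3,6}; (2,6)→{4,6}; (3,2)→{1,2,3}; (6,4)→{2,4,6}. Safe: 5. Place at column 5.
Row 5: attacked by (1,3)→{3}; (2,6)→{3,6}; (3,2)→{2,4}; (4,5)→{4,5,6}; (6,4)→{3,4,5}. Safe: 1. Place at column 1.
Columns [3, 6, 2, 5, 1, 4], r−c [-2, -4, 1, -1, 4, 2], r+c [4, 8, 5, 9, 6, 10] are all distinct, so no two queens attack.

(1,3) (2,6) (3,2) (4,5) (5,1) (6,4)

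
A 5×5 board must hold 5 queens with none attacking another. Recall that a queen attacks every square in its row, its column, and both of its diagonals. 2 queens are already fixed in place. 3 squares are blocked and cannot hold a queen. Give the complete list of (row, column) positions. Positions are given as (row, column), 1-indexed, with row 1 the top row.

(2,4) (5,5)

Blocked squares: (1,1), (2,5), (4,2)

(1,2) (2,4) (3,1) (4,3) (5,5)

Row 1: attacked by (2,4)→{3,4,5}; (5,5)→{1,5}. Blocked: 1. Safe: 2. Place at column 2.
Row 3: attacked by (1,2)→{2,4}; (2,4)→{3,4,5}; (5,5)→{3,5}. Safe: 1. Place at column 1.
Row 4: attacked by (1,2)→{2,5}; (2,4)→{2,4}; (3,1)→{1,2}; (5,5)→{4,5}. Blocked: 2. Safe: 3. Place at column 3.
Columns [2, 4, 1, 3, 5], r−c [-1, -2, 2, 1, 0], r+c [3, 6, 4, 7, 10] are all distinct, so no two queens attack.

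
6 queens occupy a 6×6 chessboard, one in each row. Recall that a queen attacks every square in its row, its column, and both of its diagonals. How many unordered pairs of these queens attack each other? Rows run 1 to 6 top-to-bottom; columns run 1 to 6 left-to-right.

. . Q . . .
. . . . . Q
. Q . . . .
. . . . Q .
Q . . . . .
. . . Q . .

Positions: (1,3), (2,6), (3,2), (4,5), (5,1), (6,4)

0

All columns are distinct and no two queens satisfy |Δrow| = |Δcol|, so no pair attacks.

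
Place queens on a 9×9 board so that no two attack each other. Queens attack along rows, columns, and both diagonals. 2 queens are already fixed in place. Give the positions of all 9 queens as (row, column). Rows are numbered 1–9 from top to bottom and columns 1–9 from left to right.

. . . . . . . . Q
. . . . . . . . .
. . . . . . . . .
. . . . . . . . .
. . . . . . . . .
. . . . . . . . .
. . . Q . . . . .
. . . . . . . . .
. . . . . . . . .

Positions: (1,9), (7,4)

(1,9) (2,3) (3,6) (4,2) (5,7) (6,1) (7,4) (8,8) (9,5)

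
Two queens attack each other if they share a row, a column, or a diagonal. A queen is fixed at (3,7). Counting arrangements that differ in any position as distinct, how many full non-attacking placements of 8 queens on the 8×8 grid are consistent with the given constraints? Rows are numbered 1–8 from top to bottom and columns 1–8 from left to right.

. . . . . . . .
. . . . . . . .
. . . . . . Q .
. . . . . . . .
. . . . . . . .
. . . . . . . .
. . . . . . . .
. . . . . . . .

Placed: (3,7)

14

Branch on row 1: col 1 → 0; col 2 → 2; col 3 → 2; col 4 → 3; col 6 → 7; col 8 → 0.
Sum: 0 + 2 + 2 + 3 + 7 + 0 = 14.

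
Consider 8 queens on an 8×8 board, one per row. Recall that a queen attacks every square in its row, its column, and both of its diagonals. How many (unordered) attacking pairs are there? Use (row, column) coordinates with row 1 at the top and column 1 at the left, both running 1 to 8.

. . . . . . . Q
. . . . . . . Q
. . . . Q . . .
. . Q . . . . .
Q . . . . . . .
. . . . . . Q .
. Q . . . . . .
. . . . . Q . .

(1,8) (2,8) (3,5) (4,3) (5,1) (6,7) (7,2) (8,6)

2

Same column: (1,8)–(2,8) (column 8).
Same diagonal: (1,8)–(7,2) (|1−7| = |8−2| = 6).
Total attacking pairs: 2.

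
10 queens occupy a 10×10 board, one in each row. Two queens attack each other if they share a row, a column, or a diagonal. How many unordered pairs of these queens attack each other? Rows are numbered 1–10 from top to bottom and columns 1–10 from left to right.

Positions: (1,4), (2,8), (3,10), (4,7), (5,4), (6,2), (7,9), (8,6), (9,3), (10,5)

Same column: (1,4)–(5,4) (column 4).
Same diagonal: (1,4)–(4,7) (|1−4| = |4−7| = 3).
Total attacking pairs: 2.

2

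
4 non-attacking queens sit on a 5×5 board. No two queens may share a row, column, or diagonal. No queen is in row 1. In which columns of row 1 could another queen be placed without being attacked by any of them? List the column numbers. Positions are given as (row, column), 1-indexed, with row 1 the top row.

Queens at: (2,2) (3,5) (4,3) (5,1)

(2,2) attacks row 1 at column 2 and diagonals 1, 3.
(3,5) attacks row 1 at column 5 and diagonals 3.
(4,3) attacks row 1 at column 3.
(5,1) attacks row 1 at column 1 and diagonals 5.
Attacked columns: {1, 2, 3, 5}. Safe: {4}.

columns 4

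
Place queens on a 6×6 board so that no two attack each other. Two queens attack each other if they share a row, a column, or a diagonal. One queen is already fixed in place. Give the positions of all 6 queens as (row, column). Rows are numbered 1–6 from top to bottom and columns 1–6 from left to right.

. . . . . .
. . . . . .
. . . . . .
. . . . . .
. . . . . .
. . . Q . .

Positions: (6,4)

(1,3) (2,6) (3,2) (4,5) (5,1) (6,4)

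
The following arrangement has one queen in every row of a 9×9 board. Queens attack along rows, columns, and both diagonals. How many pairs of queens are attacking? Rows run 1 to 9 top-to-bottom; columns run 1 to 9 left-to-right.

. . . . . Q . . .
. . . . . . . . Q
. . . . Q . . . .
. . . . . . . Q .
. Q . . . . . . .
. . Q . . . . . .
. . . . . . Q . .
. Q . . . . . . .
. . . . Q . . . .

Same column: (3,5)–(9,5) (column 5); (5,2)–(8,2) (column 2).
Same diagonal: (1,6)–(5,2) (|1−5| = |6−2| = 4); (5,2)–(6,3) (|5−6| = |2−3| = 1); (7,7)–(9,5) (|7−9| = |7−5| = 2).
Total attacking pairs: 5.

5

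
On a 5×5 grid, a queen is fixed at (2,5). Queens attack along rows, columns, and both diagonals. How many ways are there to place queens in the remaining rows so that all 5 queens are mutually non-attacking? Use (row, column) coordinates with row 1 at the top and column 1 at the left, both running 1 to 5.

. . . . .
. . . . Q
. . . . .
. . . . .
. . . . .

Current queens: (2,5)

Branch on row 1: col 1 → 0; col 2 → 1; col 3 → 1.
Sum: 0 + 1 + 1 = 2.

2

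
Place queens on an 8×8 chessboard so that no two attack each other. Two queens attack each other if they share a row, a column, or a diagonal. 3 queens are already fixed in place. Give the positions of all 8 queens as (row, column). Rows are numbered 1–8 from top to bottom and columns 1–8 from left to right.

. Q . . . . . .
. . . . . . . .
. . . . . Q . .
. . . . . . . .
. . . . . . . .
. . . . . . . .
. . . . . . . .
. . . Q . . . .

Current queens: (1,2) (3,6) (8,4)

(1,2) (2,8) (3,6) (4,1) (5,3) (6,5) (7,7) (8,4)

Row 2: attacked by (1,2)→{1,2,3}; (3,6)→{5,6,7}; (8,4)→{4}. Safe: 8. Place at column 8.
Row 4: attacked by (1,2)→{2,5}; (2,8)→{6,8}; (3,6)→{5,6,7}; (8,4)→{4,8}. Safe: 1, 3. Place at column 1.
Row 5: attacked by (1,2)→{2,6}; (2,8)→{5,8}; (3,6)→{4,6,8}; (4,1)→{1,2}; (8,4)→{1,4,7}. Safe: 3. Place at column 3.
Row 6: attacked by (1,2)→{2,7}; (2,8)→{4,8}; (3,6)→{3,6}; (4,1)→{1,3}; (5,3)→{2,3,4}; (8,4)→{2,4,6}. Safe: 5. Place at column 5.
Row 7: attacked by (1,2)→{2,8}; (2,8)→{3,8}; (3,6)→{2,6}; (4,1)→{1,4}; (5,3)→{1,3,5}; (6,5)→{4,5,6}; (8,4)→{3,4,5}. Safe: 7. Place at column 7.
Columns [2, 8, 6, 1, 3, 5, 7, 4], r−c [-1, -6, -3, 3, 2, 1, 0, 4], r+c [3, 10, 9, 5, 8, 11, 14, 12] are all distinct, so no two queens attack.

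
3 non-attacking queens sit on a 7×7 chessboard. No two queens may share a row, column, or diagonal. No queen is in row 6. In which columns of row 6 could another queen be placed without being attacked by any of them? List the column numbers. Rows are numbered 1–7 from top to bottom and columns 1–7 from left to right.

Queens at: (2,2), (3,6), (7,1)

(2,2) attacks row 6 at column 2 and diagonals 6.
(3,6) attacks row 6 at column 6 and diagonals 3.
(7,1) attacks row 6 at column 1 and diagonals 2.
Attacked columns: {1, 2, 3, 6}. Safe: {4, 5, 7}.

columns 4, 5, 7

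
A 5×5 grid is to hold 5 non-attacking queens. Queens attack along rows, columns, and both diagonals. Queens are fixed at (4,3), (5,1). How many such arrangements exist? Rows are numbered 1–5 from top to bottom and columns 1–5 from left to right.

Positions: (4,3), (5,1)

Branch on row 1: col 2 → 0; col 4 → 1.
Sum: 0 + 1 = 1.

1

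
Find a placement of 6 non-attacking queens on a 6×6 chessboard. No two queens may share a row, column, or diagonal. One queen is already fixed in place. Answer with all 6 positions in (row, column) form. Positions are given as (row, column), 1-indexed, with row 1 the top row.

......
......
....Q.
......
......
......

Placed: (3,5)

Row 1: attacked by (3,5)→{3,5}. Safe: 1, 2, 4, 6. Place at column 4.
Row 2: attacked by (1,4)→{3,4,5}; (3,5)→{4,5,6}. Safe: 1, 2. Place at column 1.
Row 4: attacked by (1,4)→{1,4}; (2,1)→{1,3}; (3,5)→{4,5,6}. Safe: 2. Place at column 2.
Row 5: attacked by (1,4)→{4}; (2,1)→{1,4}; (3,5)→{3,5}; (4,2)→{1,2,3}. Safe: 6. Place at column 6.
Row 6: attacked by (1,4)→{4}; (2,1)→{1,5}; (3,5)→{2,5}; (4,2)→{2,4}; (5,6)→{5,6}. Safe: 3. Place at column 3.
Columns [4, 1, 5, 2, 6, 3], r−c [-3, 1, -2, 2, -1, 3], r+c [5, 3, 8, 6, 11, 9] are all distinct, so no two queens attack.

(1,4) (2,1) (3,5) (4,2) (5,6) (6,3)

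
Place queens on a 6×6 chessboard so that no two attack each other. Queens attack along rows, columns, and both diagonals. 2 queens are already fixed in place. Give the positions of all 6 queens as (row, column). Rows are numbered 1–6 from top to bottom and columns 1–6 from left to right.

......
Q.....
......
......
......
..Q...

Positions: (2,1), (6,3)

Row 1: attacked by (2,1)→{1,2}; (6,3)→{3}. Safe: 4, 5, 6. Place at column 4.
Row 3: attacked by (1,4)→{2,4,6}; (2,1)→{1,2}; (6,3)→{3,6}. Safe: 5. Place at column 5.
Row 4: attacked by (1,4)→{1,4}; (2,1)→{1,3}; (3,5)→{4,5,6}; (6,3)→{1,3,5}. Safe: 2. Place at column 2.
Row 5: attacked by (1,4)→{4}; (2,1)→{1,4}; (3,5)→{3,5}; (4,2)→{1,2,3}; (6,3)→{2,3,4}. Safe: 6. Place at column 6.
Columns [4, 1, 5, 2, 6, 3], r−c [-3, 1, -2, 2, -1, 3], r+c [5, 3, 8, 6, 11, 9] are all distinct, so no two queens attack.

(1,4) (2,1) (3,5) (4,2) (5,6) (6,3)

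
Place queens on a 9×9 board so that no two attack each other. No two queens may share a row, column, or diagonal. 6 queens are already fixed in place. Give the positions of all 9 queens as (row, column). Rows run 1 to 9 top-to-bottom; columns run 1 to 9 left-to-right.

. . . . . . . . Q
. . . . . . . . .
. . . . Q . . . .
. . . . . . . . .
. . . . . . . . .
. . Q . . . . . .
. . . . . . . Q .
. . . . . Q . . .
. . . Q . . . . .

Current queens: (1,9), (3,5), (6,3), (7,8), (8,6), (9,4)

Row 2: attacked by (1,9)→{8,9}; (3,5)→{4,5,6}; (6,3)→{3,7}; (7,8)→{3,8}; (8,6)→{6}; (9,4)→{4}. Safe: 1, 2. Place at column 2.
Row 4: attacked by (1,9)→{6,9}; (2,2)→{2,4}; (3,5)→{4,5,6}; (6,3)→{1,3,5}; (7,8)→{5,8}; (8,6)→{2,6}; (9,4)→{4,9}. Safe: 7. Place at column 7.
Row 5: attacked by (1,9)→{5,9}; (2,2)→{2,5}; (3,5)→{3,5,7}; (4,7)→{6,7,8}; (6,3)→{2,3,4}; (7,8)→{6,8}; (8,6)→{3,6,9}; (9,4)→{4,8}. Safe: 1. Place at column 1.
Columns [9, 2, 5, 7, 1, 3, 8, 6, 4], r−c [-8, 0, -2, -3, 4, 3, -1, 2, 5], r+c [10, 4, 8, 11, 6, 9, 15, 14, 13] are all distinct, so no two queens attack.

(1,9) (2,2) (3,5) (4,7) (5,1) (6,3) (7,8) (8,6) (9,4)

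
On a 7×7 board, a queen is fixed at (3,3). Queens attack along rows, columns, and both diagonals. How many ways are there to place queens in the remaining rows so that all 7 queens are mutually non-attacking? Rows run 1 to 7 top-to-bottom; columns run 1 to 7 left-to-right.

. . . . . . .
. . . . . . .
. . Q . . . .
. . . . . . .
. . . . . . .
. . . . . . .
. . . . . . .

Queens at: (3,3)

Branch on row 1: col 2 → 2; col 4 → 2; col 6 → 1; col 7 → 1.
Sum: 2 + 2 + 1 + 1 = 6.

6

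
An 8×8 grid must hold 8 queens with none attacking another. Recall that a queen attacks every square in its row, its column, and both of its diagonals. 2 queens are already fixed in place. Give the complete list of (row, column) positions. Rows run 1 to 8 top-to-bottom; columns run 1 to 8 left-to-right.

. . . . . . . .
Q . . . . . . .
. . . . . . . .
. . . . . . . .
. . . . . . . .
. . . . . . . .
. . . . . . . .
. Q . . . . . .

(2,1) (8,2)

(1,4) (2,1) (3,5) (4,8) (5,6) (6,3) (7,7) (8,2)

Row 1: attacked by (2,1)→{1,2}; (8,2)→{2}. Safe: 3, 4, 5, 6, 7, 8. Place at column 4.
Row 3: attacked by (1,4)→{2,4,6}; (2,1)→{1,2}; (8,2)→{2,7}. Safe: 3, 5, 8. Place at column 5.
Row 4: attacked by (1,4)→{1,4,7}; (2,1)→{1,3}; (3,5)→{4,5,6}; (8,2)→{2,6}. Safe: 8. Place at column 8.
Row 5: attacked by (1,4)→{4,8}; (2,1)→{1,4}; (3,5)→{3,5,7}; (4,8)→{7,8}; (8,2)→{2,5}. Safe: 6. Place at column 6.
Row 6: attacked by (1,4)→{4}; (2,1)→{1,5}; (3,5)→{2,5,8}; (4,8)→{6,8}; (5,6)→{5,6,7}; (8,2)→{2,4}. Safe: 3. Place at column 3.
Row 7: attacked by (1,4)→{4}; (2,1)→{1,6}; (3,5)→{1,5}; (4,8)→{5,8}; (5,6)→{4,6,8}; (6,3)→{2,3,4}; (8,2)→{1,2,3}. Safe: 7. Place at column 7.
Columns [4, 1, 5, 8, 6, 3, 7, 2], r−c [-3, 1, -2, -4, -1, 3, 0, 6], r+c [5, 3, 8, 12, 11, 9, 14, 10] are all distinct, so no two queens attack.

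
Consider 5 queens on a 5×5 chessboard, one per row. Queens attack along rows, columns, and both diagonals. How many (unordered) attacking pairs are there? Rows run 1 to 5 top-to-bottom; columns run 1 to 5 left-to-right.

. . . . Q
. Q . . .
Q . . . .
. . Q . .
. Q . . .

Same column: (2,2)–(5,2) (column 2).
Same diagonal: (2,2)–(3,1) (|2−3| = |2−1| = 1); (4,3)–(5,2) (|4−5| = |3−2| = 1).
Total attacking pairs: 3.

3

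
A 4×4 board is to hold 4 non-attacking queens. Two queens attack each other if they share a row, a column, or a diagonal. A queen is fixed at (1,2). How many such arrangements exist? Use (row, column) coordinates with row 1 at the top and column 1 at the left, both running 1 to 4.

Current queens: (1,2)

1

Branch on row 2: col 4 → 1.
Sum: 1 = 1.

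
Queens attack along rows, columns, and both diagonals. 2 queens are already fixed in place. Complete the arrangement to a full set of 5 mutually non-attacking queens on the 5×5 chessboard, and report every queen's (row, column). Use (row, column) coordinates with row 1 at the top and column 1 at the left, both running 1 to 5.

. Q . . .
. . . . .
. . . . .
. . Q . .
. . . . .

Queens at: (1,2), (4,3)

Row 2: attacked by (1,2)→{1,2,3}; (4,3)→{1,3,5}. Safe: 4. Place at column 4.
Row 3: attacked by (1,2)→{2,4}; (2,4)→{3,4,5}; (4,3)→{2,3,4}. Safe: 1. Place at column 1.
Row 5: attacked by (1,2)→{2}; (2,4)→{1,4}; (3,1)→{1,3}; (4,3)→{2,3,4}. Safe: 5. Place at column 5.
Columns [2, 4, 1, 3, 5], r−c [-1, -2, 2, 1, 0], r+c [3, 6, 4, 7, 10] are all distinct, so no two queens attack.

(1,2) (2,4) (3,1) (4,3) (5,5)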